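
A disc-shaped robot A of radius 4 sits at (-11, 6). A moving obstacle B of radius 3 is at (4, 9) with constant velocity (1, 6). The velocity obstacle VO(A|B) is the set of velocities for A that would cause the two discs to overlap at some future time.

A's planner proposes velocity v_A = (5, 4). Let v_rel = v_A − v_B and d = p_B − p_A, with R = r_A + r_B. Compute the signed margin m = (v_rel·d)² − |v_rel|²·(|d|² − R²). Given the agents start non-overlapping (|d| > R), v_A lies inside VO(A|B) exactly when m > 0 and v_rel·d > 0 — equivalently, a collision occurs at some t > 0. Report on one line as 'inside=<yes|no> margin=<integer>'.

d = (15, 3),  |d|² = 234;  R = 4+3 = 7,  c = 234−7² = 185
v_rel = (4, -2),  |v_rel|² = 20;  v_rel·d = (4)·(15) + (-2)·(3) = 54
20·t² − 108·t + 185 = 0  ⇒  m = 54² − 20·185 = -784
m = -784 < 0,  v_rel·d = 54 > 0  ⇒  outside

inside=no margin=-784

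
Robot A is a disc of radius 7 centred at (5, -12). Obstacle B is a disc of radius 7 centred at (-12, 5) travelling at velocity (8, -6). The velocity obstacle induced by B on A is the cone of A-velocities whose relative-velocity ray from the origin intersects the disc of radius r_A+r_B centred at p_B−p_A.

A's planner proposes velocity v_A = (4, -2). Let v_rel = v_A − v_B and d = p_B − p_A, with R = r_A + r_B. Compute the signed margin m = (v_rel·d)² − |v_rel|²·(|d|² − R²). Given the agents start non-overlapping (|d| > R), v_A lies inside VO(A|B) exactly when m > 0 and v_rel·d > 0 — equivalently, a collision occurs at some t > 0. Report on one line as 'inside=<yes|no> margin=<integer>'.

d = (-17, 17),  |d|² = 578;  R = 7+7 = 14,  c = 578−14² = 382
v_rel = (-4, 4),  |v_rel|² = 32;  v_rel·d = (-4)·(-17) + (4)·(17) = 136
32·t² − 272·t + 382 = 0  ⇒  m = 136² − 32·382 = 6272
m = 6272 > 0,  v_rel·d = 136 > 0  ⇒  inside

inside=yes margin=6272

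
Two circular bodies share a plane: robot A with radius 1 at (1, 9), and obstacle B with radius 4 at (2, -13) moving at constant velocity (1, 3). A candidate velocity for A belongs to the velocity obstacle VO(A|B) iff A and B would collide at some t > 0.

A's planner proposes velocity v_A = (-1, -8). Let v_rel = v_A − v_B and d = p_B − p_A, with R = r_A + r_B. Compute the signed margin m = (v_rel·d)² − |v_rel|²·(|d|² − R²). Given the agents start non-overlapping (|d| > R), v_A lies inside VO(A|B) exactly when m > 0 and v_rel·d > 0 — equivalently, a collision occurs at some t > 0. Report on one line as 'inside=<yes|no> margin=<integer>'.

d = (1, -22),  |d|² = 485;  R = 1+4 = 5,  c = 485−5² = 460
v_rel = (-2, -11),  |v_rel|² = 125;  v_rel·d = (-2)·(1) + (-11)·(-22) = 240
125·t² − 480·t + 460 = 0  ⇒  m = 240² − 125·460 = 100
m = 100 > 0,  v_rel·d = 240 > 0  ⇒  inside

inside=yes margin=100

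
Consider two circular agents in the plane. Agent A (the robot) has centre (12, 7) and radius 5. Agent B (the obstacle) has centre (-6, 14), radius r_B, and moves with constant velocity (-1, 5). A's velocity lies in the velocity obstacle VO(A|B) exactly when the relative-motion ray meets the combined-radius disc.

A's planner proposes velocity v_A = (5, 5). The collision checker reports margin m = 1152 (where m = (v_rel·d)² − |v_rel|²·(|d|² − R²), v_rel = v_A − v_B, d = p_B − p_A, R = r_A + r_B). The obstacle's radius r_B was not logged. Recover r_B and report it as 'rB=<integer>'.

m = 1152
d = (-18, 7);  v_rel = (6, 0),  |v_rel|² = 36
v_rel×d = (6)·(7) − (0)·(-18) = 42
since m = R²·36 − 42²:  R² = (1764 + 1152) / 36 = 81
R = √81 = 9  ⇒  r_B = 9 − 5 = 4

rB=4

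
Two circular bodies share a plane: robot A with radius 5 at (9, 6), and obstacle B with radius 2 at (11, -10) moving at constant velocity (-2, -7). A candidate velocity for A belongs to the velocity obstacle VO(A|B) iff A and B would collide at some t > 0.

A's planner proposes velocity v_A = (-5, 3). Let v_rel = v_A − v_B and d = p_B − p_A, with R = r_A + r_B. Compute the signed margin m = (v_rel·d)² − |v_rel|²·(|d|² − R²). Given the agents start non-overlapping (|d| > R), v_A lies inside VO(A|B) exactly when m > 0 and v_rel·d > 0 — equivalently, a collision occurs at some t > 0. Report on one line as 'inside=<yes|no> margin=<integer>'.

d = (2, -16),  |d|² = 260;  R = 5+2 = 7,  c = 260−7² = 211
v_rel = (-3, 10),  |v_rel|² = 109;  v_rel·d = (-3)·(2) + (10)·(-16) = -166
109·t² + 332·t + 211 = 0  ⇒  m = (-166)² − 109·211 = 4557
m = 4557 > 0,  v_rel·d = -166 < 0  ⇒  outside

inside=no margin=4557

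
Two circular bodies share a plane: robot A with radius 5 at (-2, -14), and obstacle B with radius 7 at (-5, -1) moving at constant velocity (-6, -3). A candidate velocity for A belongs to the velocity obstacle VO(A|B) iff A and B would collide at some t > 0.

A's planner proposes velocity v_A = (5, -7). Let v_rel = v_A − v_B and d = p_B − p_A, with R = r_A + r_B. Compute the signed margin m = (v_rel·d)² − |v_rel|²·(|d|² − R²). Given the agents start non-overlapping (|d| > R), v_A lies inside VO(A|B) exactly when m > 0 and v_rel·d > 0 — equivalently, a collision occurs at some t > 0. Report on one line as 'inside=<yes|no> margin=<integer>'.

d = (-3, 13),  |d|² = 178;  R = 5+7 = 12,  c = 178−12² = 34
v_rel = (11, -4),  |v_rel|² = 137;  v_rel·d = (11)·(-3) + (-4)·(13) = -85
137·t² + 170·t + 34 = 0  ⇒  m = (-85)² − 137·34 = 2567
m = 2567 > 0,  v_rel·d = -85 < 0  ⇒  outside

inside=no margin=2567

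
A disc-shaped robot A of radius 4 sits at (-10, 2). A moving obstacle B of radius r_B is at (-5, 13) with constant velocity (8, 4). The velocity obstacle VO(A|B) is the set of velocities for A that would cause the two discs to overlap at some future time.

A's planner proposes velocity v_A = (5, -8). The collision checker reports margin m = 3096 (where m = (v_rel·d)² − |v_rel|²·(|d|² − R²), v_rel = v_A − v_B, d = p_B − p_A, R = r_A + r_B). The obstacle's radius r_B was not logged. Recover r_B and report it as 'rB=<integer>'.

m = 3096
d = (5, 11);  v_rel = (-3, -12),  |v_rel|² = 153
v_rel×d = (-3)·(11) − (-12)·(5) = 27
since m = R²·153 − 27²:  R² = (729 + 3096) / 153 = 25
R = √25 = 5  ⇒  r_B = 5 − 4 = 1

rB=1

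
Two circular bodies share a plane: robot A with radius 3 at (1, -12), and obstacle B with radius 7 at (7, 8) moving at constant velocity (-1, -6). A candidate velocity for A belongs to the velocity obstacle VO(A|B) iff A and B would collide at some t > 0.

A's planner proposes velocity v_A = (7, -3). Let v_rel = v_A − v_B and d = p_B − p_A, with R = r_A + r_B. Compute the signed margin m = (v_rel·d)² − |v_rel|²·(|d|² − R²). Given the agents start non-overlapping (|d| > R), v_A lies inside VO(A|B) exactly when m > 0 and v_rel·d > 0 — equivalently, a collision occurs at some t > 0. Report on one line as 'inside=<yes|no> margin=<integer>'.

d = (6, 20),  |d|² = 436;  R = 3+7 = 10,  c = 436−10² = 336
v_rel = (8, 3),  |v_rel|² = 73;  v_rel·d = (8)·(6) + (3)·(20) = 108
73·t² − 216·t + 336 = 0  ⇒  m = 108² − 73·336 = -12864
m = -12864 < 0,  v_rel·d = 108 > 0  ⇒  outside

inside=no margin=-12864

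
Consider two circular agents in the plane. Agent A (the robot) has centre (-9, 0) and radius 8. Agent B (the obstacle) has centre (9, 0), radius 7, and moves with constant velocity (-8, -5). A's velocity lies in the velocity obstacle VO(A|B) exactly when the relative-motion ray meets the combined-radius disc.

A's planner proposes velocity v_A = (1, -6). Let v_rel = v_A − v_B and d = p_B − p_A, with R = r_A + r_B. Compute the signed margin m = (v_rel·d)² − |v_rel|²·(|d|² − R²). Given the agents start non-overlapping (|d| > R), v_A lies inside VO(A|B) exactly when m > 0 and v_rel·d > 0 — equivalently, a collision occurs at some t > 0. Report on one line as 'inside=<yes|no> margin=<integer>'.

d = (18, 0),  |d|² = 324;  R = 8+7 = 15,  c = 324−15² = 99
v_rel = (9, -1),  |v_rel|² = 82;  v_rel·d = (9)·(18) + (-1)·(0) = 162
82·t² − 324·t + 99 = 0  ⇒  m = 162² − 82·99 = 18126
m = 18126 > 0,  v_rel·d = 162 > 0  ⇒  inside

inside=yes margin=18126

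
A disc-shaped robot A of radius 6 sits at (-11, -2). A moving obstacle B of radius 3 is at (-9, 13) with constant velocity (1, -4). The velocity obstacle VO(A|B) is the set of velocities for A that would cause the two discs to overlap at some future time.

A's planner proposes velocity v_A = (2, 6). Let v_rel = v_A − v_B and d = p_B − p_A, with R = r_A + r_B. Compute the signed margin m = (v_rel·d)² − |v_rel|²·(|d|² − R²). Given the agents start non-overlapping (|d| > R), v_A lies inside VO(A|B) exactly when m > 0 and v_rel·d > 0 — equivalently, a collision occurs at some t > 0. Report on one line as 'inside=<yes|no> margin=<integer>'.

d = (2, 15),  |d|² = 229;  R = 6+3 = 9,  c = 229−9² = 148
v_rel = (1, 10),  |v_rel|² = 101;  v_rel·d = (1)·(2) + (10)·(15) = 152
101·t² − 304·t + 148 = 0  ⇒  m = 152² − 101·148 = 8156
m = 8156 > 0,  v_rel·d = 152 > 0  ⇒  inside

inside=yes margin=8156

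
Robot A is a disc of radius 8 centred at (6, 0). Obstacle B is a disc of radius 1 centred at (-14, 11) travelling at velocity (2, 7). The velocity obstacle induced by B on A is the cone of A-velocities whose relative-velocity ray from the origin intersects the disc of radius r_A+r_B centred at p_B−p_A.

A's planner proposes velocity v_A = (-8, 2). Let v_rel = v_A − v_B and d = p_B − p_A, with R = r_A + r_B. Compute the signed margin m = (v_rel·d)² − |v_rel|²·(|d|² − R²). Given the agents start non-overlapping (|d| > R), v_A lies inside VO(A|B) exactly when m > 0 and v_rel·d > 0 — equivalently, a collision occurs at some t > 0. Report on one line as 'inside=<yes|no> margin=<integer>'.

d = (-20, 11),  |d|² = 521;  R = 8+1 = 9,  c = 521−9² = 440
v_rel = (-10, -5),  |v_rel|² = 125;  v_rel·d = (-10)·(-20) + (-5)·(11) = 145
125·t² − 290·t + 440 = 0  ⇒  m = 145² − 125·440 = -33975
m = -33975 < 0,  v_rel·d = 145 > 0  ⇒  outside

inside=no margin=-33975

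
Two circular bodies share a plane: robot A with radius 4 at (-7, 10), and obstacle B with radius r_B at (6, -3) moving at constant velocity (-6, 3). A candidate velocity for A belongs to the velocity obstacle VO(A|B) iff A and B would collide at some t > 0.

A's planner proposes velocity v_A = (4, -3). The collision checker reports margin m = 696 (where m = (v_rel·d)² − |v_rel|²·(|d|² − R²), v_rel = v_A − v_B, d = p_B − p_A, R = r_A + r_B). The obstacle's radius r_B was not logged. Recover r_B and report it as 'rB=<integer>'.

m = 696
d = (13, -13);  v_rel = (10, -6),  |v_rel|² = 136
v_rel×d = (10)·(-13) − (-6)·(13) = -52
since m = R²·136 − (-52)²:  R² = (2704 + 696) / 136 = 25
R = √25 = 5  ⇒  r_B = 5 − 4 = 1

rB=1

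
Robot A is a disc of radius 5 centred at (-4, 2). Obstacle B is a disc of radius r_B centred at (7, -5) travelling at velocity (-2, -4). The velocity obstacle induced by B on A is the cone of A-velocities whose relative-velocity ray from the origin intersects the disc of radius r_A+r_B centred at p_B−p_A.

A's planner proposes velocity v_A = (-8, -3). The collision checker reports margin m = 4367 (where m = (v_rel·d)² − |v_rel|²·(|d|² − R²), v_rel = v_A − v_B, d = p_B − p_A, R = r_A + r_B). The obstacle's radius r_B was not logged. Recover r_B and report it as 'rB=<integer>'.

m = 4367
d = (11, -7);  v_rel = (-6, 1),  |v_rel|² = 37
v_rel×d = (-6)·(-7) − (1)·(11) = 31
since m = R²·37 − 31²:  R² = (961 + 4367) / 37 = 144
R = √144 = 12  ⇒  r_B = 12 − 5 = 7

rB=7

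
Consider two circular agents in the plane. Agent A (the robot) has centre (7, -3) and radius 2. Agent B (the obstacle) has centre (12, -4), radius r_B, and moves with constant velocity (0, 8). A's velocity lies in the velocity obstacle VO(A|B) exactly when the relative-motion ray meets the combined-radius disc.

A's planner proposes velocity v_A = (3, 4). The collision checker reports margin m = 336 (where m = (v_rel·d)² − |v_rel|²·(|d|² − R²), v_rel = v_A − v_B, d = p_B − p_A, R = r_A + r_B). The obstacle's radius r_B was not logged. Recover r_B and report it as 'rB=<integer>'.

m = 336
d = (5, -1);  v_rel = (3, -4),  |v_rel|² = 25
v_rel×d = (3)·(-1) − (-4)·(5) = 17
since m = R²·25 − 17²:  R² = (289 + 336) / 25 = 25
R = √25 = 5  ⇒  r_B = 5 − 2 = 3

rB=3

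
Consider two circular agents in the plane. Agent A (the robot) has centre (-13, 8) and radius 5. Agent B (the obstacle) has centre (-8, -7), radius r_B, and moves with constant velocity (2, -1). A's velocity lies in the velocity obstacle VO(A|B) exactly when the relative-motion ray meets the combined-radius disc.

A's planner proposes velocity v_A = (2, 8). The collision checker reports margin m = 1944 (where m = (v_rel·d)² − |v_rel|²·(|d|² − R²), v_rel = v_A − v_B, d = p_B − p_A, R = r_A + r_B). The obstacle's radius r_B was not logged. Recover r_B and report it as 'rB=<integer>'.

m = 1944
d = (5, -15);  v_rel = (0, 9),  |v_rel|² = 81
v_rel×d = (0)·(-15) − (9)·(5) = -45
since m = R²·81 − (-45)²:  R² = (2025 + 1944) / 81 = 49
R = √49 = 7  ⇒  r_B = 7 − 5 = 2

rB=2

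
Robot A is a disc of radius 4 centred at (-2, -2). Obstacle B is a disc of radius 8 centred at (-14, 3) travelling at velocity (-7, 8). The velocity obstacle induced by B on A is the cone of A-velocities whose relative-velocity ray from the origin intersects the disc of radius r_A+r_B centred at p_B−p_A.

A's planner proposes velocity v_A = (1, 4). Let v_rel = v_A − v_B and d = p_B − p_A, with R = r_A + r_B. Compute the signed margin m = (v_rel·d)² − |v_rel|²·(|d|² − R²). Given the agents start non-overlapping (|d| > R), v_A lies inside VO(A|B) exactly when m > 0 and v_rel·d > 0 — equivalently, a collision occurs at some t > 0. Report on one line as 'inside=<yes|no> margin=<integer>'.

d = (-12, 5),  |d|² = 169;  R = 4+8 = 12,  c = 169−12² = 25
v_rel = (8, -4),  |v_rel|² = 80;  v_rel·d = (8)·(-12) + (-4)·(5) = -116
80·t² + 232·t + 25 = 0  ⇒  m = (-116)² − 80·25 = 11456
m = 11456 > 0,  v_rel·d = -116 < 0  ⇒  outside

inside=no margin=11456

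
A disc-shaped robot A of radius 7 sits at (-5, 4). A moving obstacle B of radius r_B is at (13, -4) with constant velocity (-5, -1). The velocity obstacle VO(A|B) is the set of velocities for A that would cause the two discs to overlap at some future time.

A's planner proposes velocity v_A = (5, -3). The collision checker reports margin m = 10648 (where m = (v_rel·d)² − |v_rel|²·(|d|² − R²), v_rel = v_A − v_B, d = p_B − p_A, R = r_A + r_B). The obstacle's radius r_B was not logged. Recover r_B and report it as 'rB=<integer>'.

m = 10648
d = (18, -8);  v_rel = (10, -2),  |v_rel|² = 104
v_rel×d = (10)·(-8) − (-2)·(18) = -44
since m = R²·104 − (-44)²:  R² = (1936 + 10648) / 104 = 121
R = √121 = 11  ⇒  r_B = 11 − 7 = 4

rB=4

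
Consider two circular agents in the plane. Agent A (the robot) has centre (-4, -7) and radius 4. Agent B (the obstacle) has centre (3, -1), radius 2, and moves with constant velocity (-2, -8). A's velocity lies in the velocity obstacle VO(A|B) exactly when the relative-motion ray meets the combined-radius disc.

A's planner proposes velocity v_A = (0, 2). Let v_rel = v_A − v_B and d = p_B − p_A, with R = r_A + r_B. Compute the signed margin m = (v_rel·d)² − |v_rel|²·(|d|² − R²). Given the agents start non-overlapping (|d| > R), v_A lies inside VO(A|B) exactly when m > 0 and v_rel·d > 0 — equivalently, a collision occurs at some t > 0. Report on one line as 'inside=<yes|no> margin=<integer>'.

d = (7, 6),  |d|² = 85;  R = 4+2 = 6,  c = 85−6² = 49
v_rel = (2, 10),  |v_rel|² = 104;  v_rel·d = (2)·(7) + (10)·(6) = 74
104·t² − 148·t + 49 = 0  ⇒  m = 74² − 104·49 = 380
m = 380 > 0,  v_rel·d = 74 > 0  ⇒  inside

inside=yes margin=380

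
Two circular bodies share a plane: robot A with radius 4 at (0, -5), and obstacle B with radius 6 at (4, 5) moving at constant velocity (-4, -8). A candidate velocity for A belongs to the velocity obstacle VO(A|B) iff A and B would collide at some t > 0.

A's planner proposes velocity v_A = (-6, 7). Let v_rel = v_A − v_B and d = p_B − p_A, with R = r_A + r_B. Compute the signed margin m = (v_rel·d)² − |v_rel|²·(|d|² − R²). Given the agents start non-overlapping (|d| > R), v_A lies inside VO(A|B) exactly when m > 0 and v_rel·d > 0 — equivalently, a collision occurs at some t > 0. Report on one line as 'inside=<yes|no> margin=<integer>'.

d = (4, 10),  |d|² = 116;  R = 4+6 = 10,  c = 116−10² = 16
v_rel = (-2, 15),  |v_rel|² = 229;  v_rel·d = (-2)·(4) + (15)·(10) = 142
229·t² − 284·t + 16 = 0  ⇒  m = 142² − 229·16 = 16500
m = 16500 > 0,  v_rel·d = 142 > 0  ⇒  inside

inside=yes margin=16500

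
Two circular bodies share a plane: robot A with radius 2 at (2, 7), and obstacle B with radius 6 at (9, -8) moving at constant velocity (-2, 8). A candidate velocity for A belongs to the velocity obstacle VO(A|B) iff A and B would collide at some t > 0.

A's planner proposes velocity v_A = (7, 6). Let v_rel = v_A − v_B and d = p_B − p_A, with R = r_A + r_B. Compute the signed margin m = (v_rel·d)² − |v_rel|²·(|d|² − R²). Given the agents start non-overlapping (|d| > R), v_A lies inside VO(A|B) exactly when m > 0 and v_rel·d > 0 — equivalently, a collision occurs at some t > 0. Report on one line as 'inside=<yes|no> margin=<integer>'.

d = (7, -15),  |d|² = 274;  R = 2+6 = 8,  c = 274−8² = 210
v_rel = (9, -2),  |v_rel|² = 85;  v_rel·d = (9)·(7) + (-2)·(-15) = 93
85·t² − 186·t + 210 = 0  ⇒  m = 93² − 85·210 = -9201
m = -9201 < 0,  v_rel·d = 93 > 0  ⇒  outside

inside=no margin=-9201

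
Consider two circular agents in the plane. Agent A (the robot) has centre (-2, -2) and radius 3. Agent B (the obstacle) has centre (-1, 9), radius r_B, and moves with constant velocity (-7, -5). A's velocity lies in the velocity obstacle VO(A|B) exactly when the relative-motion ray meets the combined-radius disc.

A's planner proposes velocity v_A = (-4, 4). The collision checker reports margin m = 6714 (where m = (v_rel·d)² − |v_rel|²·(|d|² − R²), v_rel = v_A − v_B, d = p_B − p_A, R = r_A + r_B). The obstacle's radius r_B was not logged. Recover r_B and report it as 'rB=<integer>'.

m = 6714
d = (1, 11);  v_rel = (3, 9),  |v_rel|² = 90
v_rel×d = (3)·(11) − (9)·(1) = 24
since m = R²·90 − 24²:  R² = (576 + 6714) / 90 = 81
R = √81 = 9  ⇒  r_B = 9 − 3 = 6

rB=6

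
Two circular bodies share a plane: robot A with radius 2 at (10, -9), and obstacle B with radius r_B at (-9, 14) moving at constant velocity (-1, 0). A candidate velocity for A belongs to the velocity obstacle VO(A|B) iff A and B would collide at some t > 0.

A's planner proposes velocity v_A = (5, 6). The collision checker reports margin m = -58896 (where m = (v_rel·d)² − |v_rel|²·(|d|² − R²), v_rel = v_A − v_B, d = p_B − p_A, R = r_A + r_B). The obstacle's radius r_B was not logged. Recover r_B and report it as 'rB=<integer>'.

m = -58896
d = (-19, 23);  v_rel = (6, 6),  |v_rel|² = 72
v_rel×d = (6)·(23) − (6)·(-19) = 252
since m = R²·72 − 252²:  R² = (63504 + -58896) / 72 = 64
R = √64 = 8  ⇒  r_B = 8 − 2 = 6

rB=6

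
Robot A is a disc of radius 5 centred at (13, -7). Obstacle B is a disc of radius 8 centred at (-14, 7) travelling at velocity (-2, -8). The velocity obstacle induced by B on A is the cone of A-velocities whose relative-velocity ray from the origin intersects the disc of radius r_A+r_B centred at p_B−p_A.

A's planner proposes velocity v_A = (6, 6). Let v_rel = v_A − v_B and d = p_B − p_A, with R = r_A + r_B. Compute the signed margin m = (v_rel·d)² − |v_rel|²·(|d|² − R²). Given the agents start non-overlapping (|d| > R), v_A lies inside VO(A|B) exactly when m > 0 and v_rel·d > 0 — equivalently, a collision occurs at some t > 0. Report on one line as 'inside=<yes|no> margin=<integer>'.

d = (-27, 14),  |d|² = 925;  R = 5+8 = 13,  c = 925−13² = 756
v_rel = (8, 14),  |v_rel|² = 260;  v_rel·d = (8)·(-27) + (14)·(14) = -20
260·t² + 40·t + 756 = 0  ⇒  m = (-20)² − 260·756 = -196160
m = -196160 < 0,  v_rel·d = -20 < 0  ⇒  outside

inside=no margin=-196160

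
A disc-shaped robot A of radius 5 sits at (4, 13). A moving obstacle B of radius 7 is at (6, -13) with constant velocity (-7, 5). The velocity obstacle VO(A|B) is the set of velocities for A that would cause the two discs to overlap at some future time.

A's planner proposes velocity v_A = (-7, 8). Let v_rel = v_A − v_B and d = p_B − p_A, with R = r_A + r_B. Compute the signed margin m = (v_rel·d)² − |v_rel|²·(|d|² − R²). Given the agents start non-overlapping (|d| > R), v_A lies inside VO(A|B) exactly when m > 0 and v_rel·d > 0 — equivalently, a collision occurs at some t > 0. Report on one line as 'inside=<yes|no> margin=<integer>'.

d = (2, -26),  |d|² = 680;  R = 5+7 = 12,  c = 680−12² = 536
v_rel = (0, 3),  |v_rel|² = 9;  v_rel·d = (0)·(2) + (3)·(-26) = -78
9·t² + 156·t + 536 = 0  ⇒  m = (-78)² − 9·536 = 1260
m = 1260 > 0,  v_rel·d = -78 < 0  ⇒  outside

inside=no margin=1260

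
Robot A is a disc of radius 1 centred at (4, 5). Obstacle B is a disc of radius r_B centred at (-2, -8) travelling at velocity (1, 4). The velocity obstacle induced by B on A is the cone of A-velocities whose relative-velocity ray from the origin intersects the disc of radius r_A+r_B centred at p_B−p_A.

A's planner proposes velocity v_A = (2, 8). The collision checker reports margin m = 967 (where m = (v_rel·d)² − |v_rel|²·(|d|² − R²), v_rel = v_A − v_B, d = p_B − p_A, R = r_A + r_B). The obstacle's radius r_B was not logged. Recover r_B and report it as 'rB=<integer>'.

m = 967
d = (-6, -13);  v_rel = (1, 4),  |v_rel|² = 17
v_rel×d = (1)·(-13) − (4)·(-6) = 11
since m = R²·17 − 11²:  R² = (121 + 967) / 17 = 64
R = √64 = 8  ⇒  r_B = 8 − 1 = 7

rB=7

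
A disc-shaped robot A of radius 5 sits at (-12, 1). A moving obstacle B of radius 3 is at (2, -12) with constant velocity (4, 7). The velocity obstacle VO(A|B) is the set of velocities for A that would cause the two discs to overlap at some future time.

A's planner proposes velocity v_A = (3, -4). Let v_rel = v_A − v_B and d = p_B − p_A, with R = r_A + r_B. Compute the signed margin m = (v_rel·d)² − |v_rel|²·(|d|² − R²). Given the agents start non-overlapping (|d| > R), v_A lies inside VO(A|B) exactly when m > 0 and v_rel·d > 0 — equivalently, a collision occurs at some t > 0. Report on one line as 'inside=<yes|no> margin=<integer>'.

d = (14, -13),  |d|² = 365;  R = 5+3 = 8,  c = 365−8² = 301
v_rel = (-1, -11),  |v_rel|² = 122;  v_rel·d = (-1)·(14) + (-11)·(-13) = 129
122·t² − 258·t + 301 = 0  ⇒  m = 129² − 122·301 = -20081
m = -20081 < 0,  v_rel·d = 129 > 0  ⇒  outside

inside=no margin=-20081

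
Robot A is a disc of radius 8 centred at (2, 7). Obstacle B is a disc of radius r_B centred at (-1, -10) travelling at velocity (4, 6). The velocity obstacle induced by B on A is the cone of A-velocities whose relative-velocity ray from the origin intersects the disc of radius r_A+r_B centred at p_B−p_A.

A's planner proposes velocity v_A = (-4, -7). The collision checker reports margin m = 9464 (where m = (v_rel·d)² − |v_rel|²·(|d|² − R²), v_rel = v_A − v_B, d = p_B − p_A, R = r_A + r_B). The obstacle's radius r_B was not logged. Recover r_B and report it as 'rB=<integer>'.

m = 9464
d = (-3, -17);  v_rel = (-8, -13),  |v_rel|² = 233
v_rel×d = (-8)·(-17) − (-13)·(-3) = 97
since m = R²·233 − 97²:  R² = (9409 + 9464) / 233 = 81
R = √81 = 9  ⇒  r_B = 9 − 8 = 1

rB=1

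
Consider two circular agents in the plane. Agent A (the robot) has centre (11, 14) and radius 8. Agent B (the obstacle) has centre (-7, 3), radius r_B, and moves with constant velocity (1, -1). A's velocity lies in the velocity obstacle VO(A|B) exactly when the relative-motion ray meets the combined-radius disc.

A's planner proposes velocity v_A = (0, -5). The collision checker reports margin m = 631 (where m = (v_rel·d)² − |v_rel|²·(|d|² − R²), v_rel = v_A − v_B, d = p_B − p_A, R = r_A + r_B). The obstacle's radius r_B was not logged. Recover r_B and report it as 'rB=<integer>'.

m = 631
d = (-18, -11);  v_rel = (-1, -4),  |v_rel|² = 17
v_rel×d = (-1)·(-11) − (-4)·(-18) = -61
since m = R²·17 − (-61)²:  R² = (3721 + 631) / 17 = 256
R = √256 = 16  ⇒  r_B = 16 − 8 = 8

rB=8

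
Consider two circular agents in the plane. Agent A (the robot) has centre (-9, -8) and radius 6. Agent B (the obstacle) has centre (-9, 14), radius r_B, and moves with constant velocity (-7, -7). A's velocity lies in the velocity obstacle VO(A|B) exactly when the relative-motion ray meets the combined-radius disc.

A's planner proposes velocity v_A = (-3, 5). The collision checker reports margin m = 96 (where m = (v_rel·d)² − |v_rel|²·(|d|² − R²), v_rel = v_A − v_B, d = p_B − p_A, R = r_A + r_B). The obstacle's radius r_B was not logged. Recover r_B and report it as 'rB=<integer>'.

m = 96
d = (0, 22);  v_rel = (4, 12),  |v_rel|² = 160
v_rel×d = (4)·(22) − (12)·(0) = 88
since m = R²·160 − 88²:  R² = (7744 + 96) / 160 = 49
R = √49 = 7  ⇒  r_B = 7 − 6 = 1

rB=1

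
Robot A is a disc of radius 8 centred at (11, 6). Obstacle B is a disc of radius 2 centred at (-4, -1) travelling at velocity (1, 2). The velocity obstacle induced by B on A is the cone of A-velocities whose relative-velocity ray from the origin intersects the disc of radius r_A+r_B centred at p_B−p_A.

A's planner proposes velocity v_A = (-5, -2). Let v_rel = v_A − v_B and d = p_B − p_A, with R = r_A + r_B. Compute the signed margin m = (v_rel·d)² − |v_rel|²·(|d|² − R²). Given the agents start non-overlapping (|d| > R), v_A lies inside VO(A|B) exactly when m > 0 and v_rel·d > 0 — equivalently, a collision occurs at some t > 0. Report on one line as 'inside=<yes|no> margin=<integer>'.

d = (-15, -7),  |d|² = 274;  R = 8+2 = 10,  c = 274−10² = 174
v_rel = (-6, -4),  |v_rel|² = 52;  v_rel·d = (-6)·(-15) + (-4)·(-7) = 118
52·t² − 236·t + 174 = 0  ⇒  m = 118² − 52·174 = 4876
m = 4876 > 0,  v_rel·d = 118 > 0  ⇒  inside

inside=yes margin=4876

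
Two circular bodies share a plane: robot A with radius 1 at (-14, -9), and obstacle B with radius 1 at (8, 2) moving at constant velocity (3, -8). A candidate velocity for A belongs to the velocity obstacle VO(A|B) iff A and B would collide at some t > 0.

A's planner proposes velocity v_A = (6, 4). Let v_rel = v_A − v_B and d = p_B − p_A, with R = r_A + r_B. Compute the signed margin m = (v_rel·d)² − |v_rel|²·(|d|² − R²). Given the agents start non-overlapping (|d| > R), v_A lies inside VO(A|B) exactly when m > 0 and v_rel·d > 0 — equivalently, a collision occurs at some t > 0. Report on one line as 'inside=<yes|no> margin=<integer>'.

d = (22, 11),  |d|² = 605;  R = 1+1 = 2,  c = 605−2² = 601
v_rel = (3, 12),  |v_rel|² = 153;  v_rel·d = (3)·(22) + (12)·(11) = 198
153·t² − 396·t + 601 = 0  ⇒  m = 198² − 153·601 = -52749
m = -52749 < 0,  v_rel·d = 198 > 0  ⇒  outside

inside=no margin=-52749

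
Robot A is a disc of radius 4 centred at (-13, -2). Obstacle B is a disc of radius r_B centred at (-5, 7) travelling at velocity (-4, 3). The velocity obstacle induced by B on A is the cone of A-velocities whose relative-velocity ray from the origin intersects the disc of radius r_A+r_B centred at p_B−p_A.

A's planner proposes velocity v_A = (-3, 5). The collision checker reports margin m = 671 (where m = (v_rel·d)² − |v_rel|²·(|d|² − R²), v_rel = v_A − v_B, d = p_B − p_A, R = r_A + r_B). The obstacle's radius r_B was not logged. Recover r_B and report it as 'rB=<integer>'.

m = 671
d = (8, 9);  v_rel = (1, 2),  |v_rel|² = 5
v_rel×d = (1)·(9) − (2)·(8) = -7
since m = R²·5 − (-7)²:  R² = (49 + 671) / 5 = 144
R = √144 = 12  ⇒  r_B = 12 − 4 = 8

rB=8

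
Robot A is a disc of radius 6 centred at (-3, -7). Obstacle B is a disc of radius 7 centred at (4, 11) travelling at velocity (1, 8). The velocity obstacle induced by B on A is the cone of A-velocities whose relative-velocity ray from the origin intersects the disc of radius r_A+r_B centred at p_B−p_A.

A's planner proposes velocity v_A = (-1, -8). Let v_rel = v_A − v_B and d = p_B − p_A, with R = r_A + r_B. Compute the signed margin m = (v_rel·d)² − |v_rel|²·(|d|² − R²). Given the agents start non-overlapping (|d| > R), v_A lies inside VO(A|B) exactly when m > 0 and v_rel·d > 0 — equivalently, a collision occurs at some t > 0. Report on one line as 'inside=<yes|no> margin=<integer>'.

d = (7, 18),  |d|² = 373;  R = 6+7 = 13,  c = 373−13² = 204
v_rel = (-2, -16),  |v_rel|² = 260;  v_rel·d = (-2)·(7) + (-16)·(18) = -302
260·t² + 604·t + 204 = 0  ⇒  m = (-302)² − 260·204 = 38164
m = 38164 > 0,  v_rel·d = -302 < 0  ⇒  outside

inside=no margin=38164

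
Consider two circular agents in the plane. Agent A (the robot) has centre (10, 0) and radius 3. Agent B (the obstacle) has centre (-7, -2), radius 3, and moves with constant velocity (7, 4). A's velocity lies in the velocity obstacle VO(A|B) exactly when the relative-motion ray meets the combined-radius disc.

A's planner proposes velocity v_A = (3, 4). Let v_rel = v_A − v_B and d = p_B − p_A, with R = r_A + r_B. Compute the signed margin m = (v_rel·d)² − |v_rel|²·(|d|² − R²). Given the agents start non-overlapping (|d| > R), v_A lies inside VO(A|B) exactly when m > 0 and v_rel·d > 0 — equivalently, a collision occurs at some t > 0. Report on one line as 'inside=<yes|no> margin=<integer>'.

d = (-17, -2),  |d|² = 293;  R = 3+3 = 6,  c = 293−6² = 257
v_rel = (-4, 0),  |v_rel|² = 16;  v_rel·d = (-4)·(-17) + (0)·(-2) = 68
16·t² − 136·t + 257 = 0  ⇒  m = 68² − 16·257 = 512
m = 512 > 0,  v_rel·d = 68 > 0  ⇒  inside

inside=yes margin=512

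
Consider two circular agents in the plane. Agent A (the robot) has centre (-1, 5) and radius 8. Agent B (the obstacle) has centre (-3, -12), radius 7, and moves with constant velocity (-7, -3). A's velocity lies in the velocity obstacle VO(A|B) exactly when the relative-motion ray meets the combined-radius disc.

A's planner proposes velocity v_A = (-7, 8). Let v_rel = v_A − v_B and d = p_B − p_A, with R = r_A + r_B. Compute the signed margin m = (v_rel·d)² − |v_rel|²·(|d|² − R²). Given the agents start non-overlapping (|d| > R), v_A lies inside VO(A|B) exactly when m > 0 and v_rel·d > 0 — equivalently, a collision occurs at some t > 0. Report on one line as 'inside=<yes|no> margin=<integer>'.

d = (-2, -17),  |d|² = 293;  R = 8+7 = 15,  c = 293−15² = 68
v_rel = (0, 11),  |v_rel|² = 121;  v_rel·d = (0)·(-2) + (11)·(-17) = -187
121·t² + 374·t + 68 = 0  ⇒  m = (-187)² − 121·68 = 26741
m = 26741 > 0,  v_rel·d = -187 < 0  ⇒  outside

inside=no margin=26741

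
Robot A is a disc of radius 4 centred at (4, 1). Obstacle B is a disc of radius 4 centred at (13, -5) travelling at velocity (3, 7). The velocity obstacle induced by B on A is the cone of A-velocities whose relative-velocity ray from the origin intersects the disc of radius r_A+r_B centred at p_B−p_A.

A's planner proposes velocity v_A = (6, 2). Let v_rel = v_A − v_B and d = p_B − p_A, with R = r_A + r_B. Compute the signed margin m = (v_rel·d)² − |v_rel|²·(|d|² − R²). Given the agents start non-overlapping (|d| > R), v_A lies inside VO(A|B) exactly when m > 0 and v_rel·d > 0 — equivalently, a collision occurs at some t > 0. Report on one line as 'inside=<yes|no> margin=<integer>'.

d = (9, -6),  |d|² = 117;  R = 4+4 = 8,  c = 117−8² = 53
v_rel = (3, -5),  |v_rel|² = 34;  v_rel·d = (3)·(9) + (-5)·(-6) = 57
34·t² − 114·t + 53 = 0  ⇒  m = 57² − 34·53 = 1447
m = 1447 > 0,  v_rel·d = 57 > 0  ⇒  inside

inside=yes margin=1447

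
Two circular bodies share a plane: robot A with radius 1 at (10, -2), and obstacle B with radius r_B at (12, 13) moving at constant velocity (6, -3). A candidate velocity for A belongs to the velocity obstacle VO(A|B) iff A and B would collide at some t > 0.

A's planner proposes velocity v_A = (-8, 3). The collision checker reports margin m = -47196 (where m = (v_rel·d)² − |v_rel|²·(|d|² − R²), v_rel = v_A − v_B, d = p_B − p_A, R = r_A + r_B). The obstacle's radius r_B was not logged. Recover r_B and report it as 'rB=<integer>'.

m = -47196
d = (2, 15);  v_rel = (-14, 6),  |v_rel|² = 232
v_rel×d = (-14)·(15) − (6)·(2) = -222
since m = R²·232 − (-222)²:  R² = (49284 + -47196) / 232 = 9
R = √9 = 3  ⇒  r_B = 3 − 1 = 2

rB=2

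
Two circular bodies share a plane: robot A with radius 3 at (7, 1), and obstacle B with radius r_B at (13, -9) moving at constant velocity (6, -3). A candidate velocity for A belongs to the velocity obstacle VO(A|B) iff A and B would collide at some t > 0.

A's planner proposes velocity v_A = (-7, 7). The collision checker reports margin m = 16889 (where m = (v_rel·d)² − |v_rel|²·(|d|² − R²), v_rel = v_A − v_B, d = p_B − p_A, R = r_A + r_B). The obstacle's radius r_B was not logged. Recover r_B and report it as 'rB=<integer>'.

m = 16889
d = (6, -10);  v_rel = (-13, 10),  |v_rel|² = 269
v_rel×d = (-13)·(-10) − (10)·(6) = 70
since m = R²·269 − 70²:  R² = (4900 + 16889) / 269 = 81
R = √81 = 9  ⇒  r_B = 9 − 3 = 6

rB=6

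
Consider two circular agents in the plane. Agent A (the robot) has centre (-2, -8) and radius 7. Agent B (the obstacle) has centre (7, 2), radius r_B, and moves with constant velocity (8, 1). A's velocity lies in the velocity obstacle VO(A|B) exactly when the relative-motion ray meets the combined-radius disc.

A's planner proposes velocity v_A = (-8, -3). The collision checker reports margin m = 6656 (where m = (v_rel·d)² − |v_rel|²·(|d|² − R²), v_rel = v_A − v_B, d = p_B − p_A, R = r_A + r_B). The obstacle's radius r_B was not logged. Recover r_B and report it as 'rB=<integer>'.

m = 6656
d = (9, 10);  v_rel = (-16, -4),  |v_rel|² = 272
v_rel×d = (-16)·(10) − (-4)·(9) = -124
since m = R²·272 − (-124)²:  R² = (15376 + 6656) / 272 = 81
R = √81 = 9  ⇒  r_B = 9 − 7 = 2

rB=2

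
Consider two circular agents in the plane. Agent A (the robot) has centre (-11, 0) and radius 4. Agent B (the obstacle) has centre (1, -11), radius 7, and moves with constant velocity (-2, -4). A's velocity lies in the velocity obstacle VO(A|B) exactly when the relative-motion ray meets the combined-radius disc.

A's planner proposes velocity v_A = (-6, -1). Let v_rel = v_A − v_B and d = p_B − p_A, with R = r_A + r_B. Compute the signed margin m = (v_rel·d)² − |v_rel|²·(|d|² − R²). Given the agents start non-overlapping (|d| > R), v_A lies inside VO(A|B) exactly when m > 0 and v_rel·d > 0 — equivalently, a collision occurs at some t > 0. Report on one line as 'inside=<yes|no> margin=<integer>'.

d = (12, -11),  |d|² = 265;  R = 4+7 = 11,  c = 265−11² = 144
v_rel = (-4, 3),  |v_rel|² = 25;  v_rel·d = (-4)·(12) + (3)·(-11) = -81
25·t² + 162·t + 144 = 0  ⇒  m = (-81)² − 25·144 = 2961
m = 2961 > 0,  v_rel·d = -81 < 0  ⇒  outside

inside=no margin=2961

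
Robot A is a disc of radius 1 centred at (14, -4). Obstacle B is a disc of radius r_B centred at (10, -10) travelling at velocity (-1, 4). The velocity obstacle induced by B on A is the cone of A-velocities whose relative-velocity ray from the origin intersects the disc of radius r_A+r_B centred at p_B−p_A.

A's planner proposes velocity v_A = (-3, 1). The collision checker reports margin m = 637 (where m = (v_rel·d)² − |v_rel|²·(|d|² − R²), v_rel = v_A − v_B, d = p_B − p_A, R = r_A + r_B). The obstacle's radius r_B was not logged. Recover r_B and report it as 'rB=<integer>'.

m = 637
d = (-4, -6);  v_rel = (-2, -3),  |v_rel|² = 13
v_rel×d = (-2)·(-6) − (-3)·(-4) = 0
since m = R²·13 − 0²:  R² = (0 + 637) / 13 = 49
R = √49 = 7  ⇒  r_B = 7 − 1 = 6

rB=6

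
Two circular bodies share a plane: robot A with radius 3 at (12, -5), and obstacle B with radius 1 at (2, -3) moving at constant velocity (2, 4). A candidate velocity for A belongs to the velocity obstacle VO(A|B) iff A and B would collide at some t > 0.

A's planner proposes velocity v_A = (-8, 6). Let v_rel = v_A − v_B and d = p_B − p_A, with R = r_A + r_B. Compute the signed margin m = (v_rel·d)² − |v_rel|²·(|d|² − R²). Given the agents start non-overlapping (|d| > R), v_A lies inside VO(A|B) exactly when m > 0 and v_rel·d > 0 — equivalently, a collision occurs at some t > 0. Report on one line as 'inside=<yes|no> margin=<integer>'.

d = (-10, 2),  |d|² = 104;  R = 3+1 = 4,  c = 104−4² = 88
v_rel = (-10, 2),  |v_rel|² = 104;  v_rel·d = (-10)·(-10) + (2)·(2) = 104
104·t² − 208·t + 88 = 0  ⇒  m = 104² − 104·88 = 1664
m = 1664 > 0,  v_rel·d = 104 > 0  ⇒  inside

inside=yes margin=1664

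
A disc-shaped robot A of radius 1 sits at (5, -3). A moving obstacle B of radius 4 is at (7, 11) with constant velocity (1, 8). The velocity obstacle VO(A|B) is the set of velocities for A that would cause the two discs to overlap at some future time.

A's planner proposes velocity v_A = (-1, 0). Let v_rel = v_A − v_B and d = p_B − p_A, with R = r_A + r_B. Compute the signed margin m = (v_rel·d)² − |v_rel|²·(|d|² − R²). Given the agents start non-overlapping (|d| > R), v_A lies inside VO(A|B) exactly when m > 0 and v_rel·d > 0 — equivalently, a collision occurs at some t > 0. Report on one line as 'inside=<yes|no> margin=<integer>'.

d = (2, 14),  |d|² = 200;  R = 1+4 = 5,  c = 200−5² = 175
v_rel = (-2, -8),  |v_rel|² = 68;  v_rel·d = (-2)·(2) + (-8)·(14) = -116
68·t² + 232·t + 175 = 0  ⇒  m = (-116)² − 68·175 = 1556
m = 1556 > 0,  v_rel·d = -116 < 0  ⇒  outside

inside=no margin=1556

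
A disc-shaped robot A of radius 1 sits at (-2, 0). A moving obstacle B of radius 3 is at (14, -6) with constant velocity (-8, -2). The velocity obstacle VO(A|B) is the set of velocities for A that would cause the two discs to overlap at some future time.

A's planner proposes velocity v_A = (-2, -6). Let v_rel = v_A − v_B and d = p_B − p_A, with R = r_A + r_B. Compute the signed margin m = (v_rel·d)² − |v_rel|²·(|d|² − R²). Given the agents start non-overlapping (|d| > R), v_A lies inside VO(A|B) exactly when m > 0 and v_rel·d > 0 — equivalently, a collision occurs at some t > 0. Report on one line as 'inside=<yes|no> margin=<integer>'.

d = (16, -6),  |d|² = 292;  R = 1+3 = 4,  c = 292−4² = 276
v_rel = (6, -4),  |v_rel|² = 52;  v_rel·d = (6)·(16) + (-4)·(-6) = 120
52·t² − 240·t + 276 = 0  ⇒  m = 120² − 52·276 = 48
m = 48 > 0,  v_rel·d = 120 > 0  ⇒  inside

inside=yes margin=48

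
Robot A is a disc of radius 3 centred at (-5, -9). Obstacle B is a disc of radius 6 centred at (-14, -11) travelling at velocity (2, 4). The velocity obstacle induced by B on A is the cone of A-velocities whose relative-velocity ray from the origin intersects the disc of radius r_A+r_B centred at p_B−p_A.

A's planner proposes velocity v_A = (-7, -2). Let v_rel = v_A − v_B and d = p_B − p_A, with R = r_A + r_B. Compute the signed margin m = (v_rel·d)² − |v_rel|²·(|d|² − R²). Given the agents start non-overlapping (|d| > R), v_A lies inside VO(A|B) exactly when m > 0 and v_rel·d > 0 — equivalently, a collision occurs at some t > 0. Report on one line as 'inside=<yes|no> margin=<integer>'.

d = (-9, -2),  |d|² = 85;  R = 3+6 = 9,  c = 85−9² = 4
v_rel = (-9, -6),  |v_rel|² = 117;  v_rel·d = (-9)·(-9) + (-6)·(-2) = 93
117·t² − 186·t + 4 = 0  ⇒  m = 93² − 117·4 = 8181
m = 8181 > 0,  v_rel·d = 93 > 0  ⇒  inside

inside=yes margin=8181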